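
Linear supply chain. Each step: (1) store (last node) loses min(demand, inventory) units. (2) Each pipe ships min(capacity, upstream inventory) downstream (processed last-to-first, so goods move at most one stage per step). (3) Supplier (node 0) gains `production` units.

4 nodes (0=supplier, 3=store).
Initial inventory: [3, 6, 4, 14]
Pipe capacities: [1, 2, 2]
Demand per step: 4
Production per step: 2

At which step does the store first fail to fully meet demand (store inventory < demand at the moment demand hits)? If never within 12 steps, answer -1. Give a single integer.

Step 1: demand=4,sold=4 ship[2->3]=2 ship[1->2]=2 ship[0->1]=1 prod=2 -> [4 5 4 12]
Step 2: demand=4,sold=4 ship[2->3]=2 ship[1->2]=2 ship[0->1]=1 prod=2 -> [5 4 4 10]
Step 3: demand=4,sold=4 ship[2->3]=2 ship[1->2]=2 ship[0->1]=1 prod=2 -> [6 3 4 8]
Step 4: demand=4,sold=4 ship[2->3]=2 ship[1->2]=2 ship[0->1]=1 prod=2 -> [7 2 4 6]
Step 5: demand=4,sold=4 ship[2->3]=2 ship[1->2]=2 ship[0->1]=1 prod=2 -> [8 1 4 4]
Step 6: demand=4,sold=4 ship[2->3]=2 ship[1->2]=1 ship[0->1]=1 prod=2 -> [9 1 3 2]
Step 7: demand=4,sold=2 ship[2->3]=2 ship[1->2]=1 ship[0->1]=1 prod=2 -> [10 1 2 2]
Step 8: demand=4,sold=2 ship[2->3]=2 ship[1->2]=1 ship[0->1]=1 prod=2 -> [11 1 1 2]
Step 9: demand=4,sold=2 ship[2->3]=1 ship[1->2]=1 ship[0->1]=1 prod=2 -> [12 1 1 1]
Step 10: demand=4,sold=1 ship[2->3]=1 ship[1->2]=1 ship[0->1]=1 prod=2 -> [13 1 1 1]
Step 11: demand=4,sold=1 ship[2->3]=1 ship[1->2]=1 ship[0->1]=1 prod=2 -> [14 1 1 1]
Step 12: demand=4,sold=1 ship[2->3]=1 ship[1->2]=1 ship[0->1]=1 prod=2 -> [15 1 1 1]
First stockout at step 7

7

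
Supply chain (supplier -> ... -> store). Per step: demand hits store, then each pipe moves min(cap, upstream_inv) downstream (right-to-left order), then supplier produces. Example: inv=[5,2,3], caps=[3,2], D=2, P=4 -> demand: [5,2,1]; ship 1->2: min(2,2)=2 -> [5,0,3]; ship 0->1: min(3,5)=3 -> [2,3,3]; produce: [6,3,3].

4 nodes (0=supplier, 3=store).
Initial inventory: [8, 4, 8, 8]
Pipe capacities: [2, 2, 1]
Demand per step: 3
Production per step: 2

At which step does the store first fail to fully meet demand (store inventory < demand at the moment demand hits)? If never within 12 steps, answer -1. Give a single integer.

Step 1: demand=3,sold=3 ship[2->3]=1 ship[1->2]=2 ship[0->1]=2 prod=2 -> [8 4 9 6]
Step 2: demand=3,sold=3 ship[2->3]=1 ship[1->2]=2 ship[0->1]=2 prod=2 -> [8 4 10 4]
Step 3: demand=3,sold=3 ship[2->3]=1 ship[1->2]=2 ship[0->1]=2 prod=2 -> [8 4 11 2]
Step 4: demand=3,sold=2 ship[2->3]=1 ship[1->2]=2 ship[0->1]=2 prod=2 -> [8 4 12 1]
Step 5: demand=3,sold=1 ship[2->3]=1 ship[1->2]=2 ship[0->1]=2 prod=2 -> [8 4 13 1]
Step 6: demand=3,sold=1 ship[2->3]=1 ship[1->2]=2 ship[0->1]=2 prod=2 -> [8 4 14 1]
Step 7: demand=3,sold=1 ship[2->3]=1 ship[1->2]=2 ship[0->1]=2 prod=2 -> [8 4 15 1]
Step 8: demand=3,sold=1 ship[2->3]=1 ship[1->2]=2 ship[0->1]=2 prod=2 -> [8 4 16 1]
Step 9: demand=3,sold=1 ship[2->3]=1 ship[1->2]=2 ship[0->1]=2 prod=2 -> [8 4 17 1]
Step 10: demand=3,sold=1 ship[2->3]=1 ship[1->2]=2 ship[0->1]=2 prod=2 -> [8 4 18 1]
Step 11: demand=3,sold=1 ship[2->3]=1 ship[1->2]=2 ship[0->1]=2 prod=2 -> [8 4 19 1]
Step 12: demand=3,sold=1 ship[2->3]=1 ship[1->2]=2 ship[0->1]=2 prod=2 -> [8 4 20 1]
First stockout at step 4

4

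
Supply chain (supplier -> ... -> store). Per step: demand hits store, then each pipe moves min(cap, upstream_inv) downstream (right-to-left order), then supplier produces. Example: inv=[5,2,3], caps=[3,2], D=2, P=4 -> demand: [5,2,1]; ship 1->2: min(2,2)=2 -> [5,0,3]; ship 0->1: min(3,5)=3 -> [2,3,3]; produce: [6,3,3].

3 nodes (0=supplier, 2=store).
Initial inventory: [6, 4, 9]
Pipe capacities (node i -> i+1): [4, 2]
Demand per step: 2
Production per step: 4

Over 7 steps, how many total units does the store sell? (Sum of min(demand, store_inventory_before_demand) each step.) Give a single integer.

Answer: 14

Derivation:
Step 1: sold=2 (running total=2) -> [6 6 9]
Step 2: sold=2 (running total=4) -> [6 8 9]
Step 3: sold=2 (running total=6) -> [6 10 9]
Step 4: sold=2 (running total=8) -> [6 12 9]
Step 5: sold=2 (running total=10) -> [6 14 9]
Step 6: sold=2 (running total=12) -> [6 16 9]
Step 7: sold=2 (running total=14) -> [6 18 9]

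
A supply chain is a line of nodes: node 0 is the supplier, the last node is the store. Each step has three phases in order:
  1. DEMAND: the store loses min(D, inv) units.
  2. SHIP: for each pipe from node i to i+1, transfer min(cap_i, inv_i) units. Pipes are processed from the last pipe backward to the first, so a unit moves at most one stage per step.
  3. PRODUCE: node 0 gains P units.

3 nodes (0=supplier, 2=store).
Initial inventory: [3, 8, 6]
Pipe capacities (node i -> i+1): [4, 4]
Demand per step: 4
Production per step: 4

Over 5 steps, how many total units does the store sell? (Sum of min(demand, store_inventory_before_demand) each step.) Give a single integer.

Step 1: sold=4 (running total=4) -> [4 7 6]
Step 2: sold=4 (running total=8) -> [4 7 6]
Step 3: sold=4 (running total=12) -> [4 7 6]
Step 4: sold=4 (running total=16) -> [4 7 6]
Step 5: sold=4 (running total=20) -> [4 7 6]

Answer: 20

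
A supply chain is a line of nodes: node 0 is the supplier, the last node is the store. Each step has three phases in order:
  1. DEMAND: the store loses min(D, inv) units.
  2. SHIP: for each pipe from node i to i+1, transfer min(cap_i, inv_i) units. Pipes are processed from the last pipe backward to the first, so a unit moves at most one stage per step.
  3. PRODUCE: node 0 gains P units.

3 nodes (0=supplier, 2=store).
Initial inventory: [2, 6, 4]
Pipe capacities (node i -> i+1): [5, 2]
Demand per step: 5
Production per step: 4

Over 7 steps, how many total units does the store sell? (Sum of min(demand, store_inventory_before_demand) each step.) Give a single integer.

Step 1: sold=4 (running total=4) -> [4 6 2]
Step 2: sold=2 (running total=6) -> [4 8 2]
Step 3: sold=2 (running total=8) -> [4 10 2]
Step 4: sold=2 (running total=10) -> [4 12 2]
Step 5: sold=2 (running total=12) -> [4 14 2]
Step 6: sold=2 (running total=14) -> [4 16 2]
Step 7: sold=2 (running total=16) -> [4 18 2]

Answer: 16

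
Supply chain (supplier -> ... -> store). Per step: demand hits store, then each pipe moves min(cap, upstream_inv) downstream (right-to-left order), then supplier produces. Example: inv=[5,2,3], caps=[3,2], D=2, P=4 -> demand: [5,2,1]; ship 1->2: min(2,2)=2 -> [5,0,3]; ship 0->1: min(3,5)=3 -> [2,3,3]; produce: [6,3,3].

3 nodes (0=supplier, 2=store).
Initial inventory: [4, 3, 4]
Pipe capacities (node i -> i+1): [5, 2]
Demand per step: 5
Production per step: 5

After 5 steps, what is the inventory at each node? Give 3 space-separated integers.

Step 1: demand=5,sold=4 ship[1->2]=2 ship[0->1]=4 prod=5 -> inv=[5 5 2]
Step 2: demand=5,sold=2 ship[1->2]=2 ship[0->1]=5 prod=5 -> inv=[5 8 2]
Step 3: demand=5,sold=2 ship[1->2]=2 ship[0->1]=5 prod=5 -> inv=[5 11 2]
Step 4: demand=5,sold=2 ship[1->2]=2 ship[0->1]=5 prod=5 -> inv=[5 14 2]
Step 5: demand=5,sold=2 ship[1->2]=2 ship[0->1]=5 prod=5 -> inv=[5 17 2]

5 17 2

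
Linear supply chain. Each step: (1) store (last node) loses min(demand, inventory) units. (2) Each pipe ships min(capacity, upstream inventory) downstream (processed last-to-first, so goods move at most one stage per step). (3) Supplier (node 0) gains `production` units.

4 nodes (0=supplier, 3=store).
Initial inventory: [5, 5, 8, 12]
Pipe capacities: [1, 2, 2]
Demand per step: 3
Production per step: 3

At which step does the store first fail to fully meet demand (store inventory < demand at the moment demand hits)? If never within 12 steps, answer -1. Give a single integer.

Step 1: demand=3,sold=3 ship[2->3]=2 ship[1->2]=2 ship[0->1]=1 prod=3 -> [7 4 8 11]
Step 2: demand=3,sold=3 ship[2->3]=2 ship[1->2]=2 ship[0->1]=1 prod=3 -> [9 3 8 10]
Step 3: demand=3,sold=3 ship[2->3]=2 ship[1->2]=2 ship[0->1]=1 prod=3 -> [11 2 8 9]
Step 4: demand=3,sold=3 ship[2->3]=2 ship[1->2]=2 ship[0->1]=1 prod=3 -> [13 1 8 8]
Step 5: demand=3,sold=3 ship[2->3]=2 ship[1->2]=1 ship[0->1]=1 prod=3 -> [15 1 7 7]
Step 6: demand=3,sold=3 ship[2->3]=2 ship[1->2]=1 ship[0->1]=1 prod=3 -> [17 1 6 6]
Step 7: demand=3,sold=3 ship[2->3]=2 ship[1->2]=1 ship[0->1]=1 prod=3 -> [19 1 5 5]
Step 8: demand=3,sold=3 ship[2->3]=2 ship[1->2]=1 ship[0->1]=1 prod=3 -> [21 1 4 4]
Step 9: demand=3,sold=3 ship[2->3]=2 ship[1->2]=1 ship[0->1]=1 prod=3 -> [23 1 3 3]
Step 10: demand=3,sold=3 ship[2->3]=2 ship[1->2]=1 ship[0->1]=1 prod=3 -> [25 1 2 2]
Step 11: demand=3,sold=2 ship[2->3]=2 ship[1->2]=1 ship[0->1]=1 prod=3 -> [27 1 1 2]
Step 12: demand=3,sold=2 ship[2->3]=1 ship[1->2]=1 ship[0->1]=1 prod=3 -> [29 1 1 1]
First stockout at step 11

11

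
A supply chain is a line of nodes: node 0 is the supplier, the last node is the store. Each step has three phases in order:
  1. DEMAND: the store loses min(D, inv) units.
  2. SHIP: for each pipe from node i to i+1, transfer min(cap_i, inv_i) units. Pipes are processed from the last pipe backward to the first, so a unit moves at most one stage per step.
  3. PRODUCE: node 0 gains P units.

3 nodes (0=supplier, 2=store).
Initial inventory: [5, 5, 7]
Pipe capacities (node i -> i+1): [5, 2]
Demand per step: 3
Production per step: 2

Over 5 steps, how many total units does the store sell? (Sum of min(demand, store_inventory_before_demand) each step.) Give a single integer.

Step 1: sold=3 (running total=3) -> [2 8 6]
Step 2: sold=3 (running total=6) -> [2 8 5]
Step 3: sold=3 (running total=9) -> [2 8 4]
Step 4: sold=3 (running total=12) -> [2 8 3]
Step 5: sold=3 (running total=15) -> [2 8 2]

Answer: 15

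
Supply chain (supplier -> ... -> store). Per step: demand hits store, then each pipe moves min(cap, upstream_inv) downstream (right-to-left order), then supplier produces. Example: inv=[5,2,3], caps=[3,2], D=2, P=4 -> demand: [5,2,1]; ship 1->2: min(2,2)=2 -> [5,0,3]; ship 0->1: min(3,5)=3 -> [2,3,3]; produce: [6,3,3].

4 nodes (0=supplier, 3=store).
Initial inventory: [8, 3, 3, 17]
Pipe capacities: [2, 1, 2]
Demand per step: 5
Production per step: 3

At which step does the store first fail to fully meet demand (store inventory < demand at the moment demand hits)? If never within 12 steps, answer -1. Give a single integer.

Step 1: demand=5,sold=5 ship[2->3]=2 ship[1->2]=1 ship[0->1]=2 prod=3 -> [9 4 2 14]
Step 2: demand=5,sold=5 ship[2->3]=2 ship[1->2]=1 ship[0->1]=2 prod=3 -> [10 5 1 11]
Step 3: demand=5,sold=5 ship[2->3]=1 ship[1->2]=1 ship[0->1]=2 prod=3 -> [11 6 1 7]
Step 4: demand=5,sold=5 ship[2->3]=1 ship[1->2]=1 ship[0->1]=2 prod=3 -> [12 7 1 3]
Step 5: demand=5,sold=3 ship[2->3]=1 ship[1->2]=1 ship[0->1]=2 prod=3 -> [13 8 1 1]
Step 6: demand=5,sold=1 ship[2->3]=1 ship[1->2]=1 ship[0->1]=2 prod=3 -> [14 9 1 1]
Step 7: demand=5,sold=1 ship[2->3]=1 ship[1->2]=1 ship[0->1]=2 prod=3 -> [15 10 1 1]
Step 8: demand=5,sold=1 ship[2->3]=1 ship[1->2]=1 ship[0->1]=2 prod=3 -> [16 11 1 1]
Step 9: demand=5,sold=1 ship[2->3]=1 ship[1->2]=1 ship[0->1]=2 prod=3 -> [17 12 1 1]
Step 10: demand=5,sold=1 ship[2->3]=1 ship[1->2]=1 ship[0->1]=2 prod=3 -> [18 13 1 1]
Step 11: demand=5,sold=1 ship[2->3]=1 ship[1->2]=1 ship[0->1]=2 prod=3 -> [19 14 1 1]
Step 12: demand=5,sold=1 ship[2->3]=1 ship[1->2]=1 ship[0->1]=2 prod=3 -> [20 15 1 1]
First stockout at step 5

5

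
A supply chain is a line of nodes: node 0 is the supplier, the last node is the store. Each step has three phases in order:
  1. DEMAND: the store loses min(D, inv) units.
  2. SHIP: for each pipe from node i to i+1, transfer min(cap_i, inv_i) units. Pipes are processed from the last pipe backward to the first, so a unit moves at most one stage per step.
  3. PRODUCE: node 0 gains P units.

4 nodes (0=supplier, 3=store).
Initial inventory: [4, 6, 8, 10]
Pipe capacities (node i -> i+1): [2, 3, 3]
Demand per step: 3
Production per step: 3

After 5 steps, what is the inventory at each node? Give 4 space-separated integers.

Step 1: demand=3,sold=3 ship[2->3]=3 ship[1->2]=3 ship[0->1]=2 prod=3 -> inv=[5 5 8 10]
Step 2: demand=3,sold=3 ship[2->3]=3 ship[1->2]=3 ship[0->1]=2 prod=3 -> inv=[6 4 8 10]
Step 3: demand=3,sold=3 ship[2->3]=3 ship[1->2]=3 ship[0->1]=2 prod=3 -> inv=[7 3 8 10]
Step 4: demand=3,sold=3 ship[2->3]=3 ship[1->2]=3 ship[0->1]=2 prod=3 -> inv=[8 2 8 10]
Step 5: demand=3,sold=3 ship[2->3]=3 ship[1->2]=2 ship[0->1]=2 prod=3 -> inv=[9 2 7 10]

9 2 7 10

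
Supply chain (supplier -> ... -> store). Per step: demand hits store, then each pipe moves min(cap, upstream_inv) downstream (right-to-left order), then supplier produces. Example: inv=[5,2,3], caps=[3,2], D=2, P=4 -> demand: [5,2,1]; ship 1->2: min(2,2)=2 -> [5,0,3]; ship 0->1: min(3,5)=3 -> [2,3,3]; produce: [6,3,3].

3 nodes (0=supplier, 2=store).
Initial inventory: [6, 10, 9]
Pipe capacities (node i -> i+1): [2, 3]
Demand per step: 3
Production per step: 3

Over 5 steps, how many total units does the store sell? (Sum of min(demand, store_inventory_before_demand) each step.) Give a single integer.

Step 1: sold=3 (running total=3) -> [7 9 9]
Step 2: sold=3 (running total=6) -> [8 8 9]
Step 3: sold=3 (running total=9) -> [9 7 9]
Step 4: sold=3 (running total=12) -> [10 6 9]
Step 5: sold=3 (running total=15) -> [11 5 9]

Answer: 15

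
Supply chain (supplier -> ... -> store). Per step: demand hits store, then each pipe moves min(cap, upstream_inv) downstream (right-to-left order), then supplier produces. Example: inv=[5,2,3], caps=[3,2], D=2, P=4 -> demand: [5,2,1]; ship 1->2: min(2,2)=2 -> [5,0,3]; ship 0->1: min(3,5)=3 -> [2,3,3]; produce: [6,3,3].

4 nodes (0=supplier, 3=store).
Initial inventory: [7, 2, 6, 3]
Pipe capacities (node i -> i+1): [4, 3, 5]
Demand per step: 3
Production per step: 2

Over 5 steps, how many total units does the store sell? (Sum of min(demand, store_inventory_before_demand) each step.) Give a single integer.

Step 1: sold=3 (running total=3) -> [5 4 3 5]
Step 2: sold=3 (running total=6) -> [3 5 3 5]
Step 3: sold=3 (running total=9) -> [2 5 3 5]
Step 4: sold=3 (running total=12) -> [2 4 3 5]
Step 5: sold=3 (running total=15) -> [2 3 3 5]

Answer: 15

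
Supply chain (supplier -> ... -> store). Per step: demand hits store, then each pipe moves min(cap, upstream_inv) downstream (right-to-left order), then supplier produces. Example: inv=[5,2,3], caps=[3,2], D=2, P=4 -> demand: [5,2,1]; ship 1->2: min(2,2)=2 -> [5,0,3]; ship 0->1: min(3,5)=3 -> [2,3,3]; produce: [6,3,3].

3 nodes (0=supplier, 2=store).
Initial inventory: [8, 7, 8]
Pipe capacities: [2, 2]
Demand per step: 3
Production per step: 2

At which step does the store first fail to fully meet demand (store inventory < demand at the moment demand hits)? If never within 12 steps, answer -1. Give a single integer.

Step 1: demand=3,sold=3 ship[1->2]=2 ship[0->1]=2 prod=2 -> [8 7 7]
Step 2: demand=3,sold=3 ship[1->2]=2 ship[0->1]=2 prod=2 -> [8 7 6]
Step 3: demand=3,sold=3 ship[1->2]=2 ship[0->1]=2 prod=2 -> [8 7 5]
Step 4: demand=3,sold=3 ship[1->2]=2 ship[0->1]=2 prod=2 -> [8 7 4]
Step 5: demand=3,sold=3 ship[1->2]=2 ship[0->1]=2 prod=2 -> [8 7 3]
Step 6: demand=3,sold=3 ship[1->2]=2 ship[0->1]=2 prod=2 -> [8 7 2]
Step 7: demand=3,sold=2 ship[1->2]=2 ship[0->1]=2 prod=2 -> [8 7 2]
Step 8: demand=3,sold=2 ship[1->2]=2 ship[0->1]=2 prod=2 -> [8 7 2]
Step 9: demand=3,sold=2 ship[1->2]=2 ship[0->1]=2 prod=2 -> [8 7 2]
Step 10: demand=3,sold=2 ship[1->2]=2 ship[0->1]=2 prod=2 -> [8 7 2]
Step 11: demand=3,sold=2 ship[1->2]=2 ship[0->1]=2 prod=2 -> [8 7 2]
Step 12: demand=3,sold=2 ship[1->2]=2 ship[0->1]=2 prod=2 -> [8 7 2]
First stockout at step 7

7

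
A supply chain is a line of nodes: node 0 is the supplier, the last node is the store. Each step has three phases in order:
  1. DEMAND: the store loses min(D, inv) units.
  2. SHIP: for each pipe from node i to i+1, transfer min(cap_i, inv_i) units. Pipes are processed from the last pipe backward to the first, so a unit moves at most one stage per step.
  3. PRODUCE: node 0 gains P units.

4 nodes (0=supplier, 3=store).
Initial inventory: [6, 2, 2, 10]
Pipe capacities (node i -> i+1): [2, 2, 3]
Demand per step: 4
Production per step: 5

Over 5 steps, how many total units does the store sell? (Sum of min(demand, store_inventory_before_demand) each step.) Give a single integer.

Answer: 18

Derivation:
Step 1: sold=4 (running total=4) -> [9 2 2 8]
Step 2: sold=4 (running total=8) -> [12 2 2 6]
Step 3: sold=4 (running total=12) -> [15 2 2 4]
Step 4: sold=4 (running total=16) -> [18 2 2 2]
Step 5: sold=2 (running total=18) -> [21 2 2 2]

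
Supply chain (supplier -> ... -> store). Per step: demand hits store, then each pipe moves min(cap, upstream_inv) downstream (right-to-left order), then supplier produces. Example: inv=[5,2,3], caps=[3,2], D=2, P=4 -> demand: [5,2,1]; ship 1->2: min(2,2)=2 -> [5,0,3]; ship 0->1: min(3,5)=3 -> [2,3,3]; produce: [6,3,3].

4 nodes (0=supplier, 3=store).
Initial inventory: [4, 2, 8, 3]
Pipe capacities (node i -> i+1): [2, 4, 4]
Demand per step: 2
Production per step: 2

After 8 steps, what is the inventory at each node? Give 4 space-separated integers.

Step 1: demand=2,sold=2 ship[2->3]=4 ship[1->2]=2 ship[0->1]=2 prod=2 -> inv=[4 2 6 5]
Step 2: demand=2,sold=2 ship[2->3]=4 ship[1->2]=2 ship[0->1]=2 prod=2 -> inv=[4 2 4 7]
Step 3: demand=2,sold=2 ship[2->3]=4 ship[1->2]=2 ship[0->1]=2 prod=2 -> inv=[4 2 2 9]
Step 4: demand=2,sold=2 ship[2->3]=2 ship[1->2]=2 ship[0->1]=2 prod=2 -> inv=[4 2 2 9]
Step 5: demand=2,sold=2 ship[2->3]=2 ship[1->2]=2 ship[0->1]=2 prod=2 -> inv=[4 2 2 9]
Step 6: demand=2,sold=2 ship[2->3]=2 ship[1->2]=2 ship[0->1]=2 prod=2 -> inv=[4 2 2 9]
Step 7: demand=2,sold=2 ship[2->3]=2 ship[1->2]=2 ship[0->1]=2 prod=2 -> inv=[4 2 2 9]
Step 8: demand=2,sold=2 ship[2->3]=2 ship[1->2]=2 ship[0->1]=2 prod=2 -> inv=[4 2 2 9]

4 2 2 9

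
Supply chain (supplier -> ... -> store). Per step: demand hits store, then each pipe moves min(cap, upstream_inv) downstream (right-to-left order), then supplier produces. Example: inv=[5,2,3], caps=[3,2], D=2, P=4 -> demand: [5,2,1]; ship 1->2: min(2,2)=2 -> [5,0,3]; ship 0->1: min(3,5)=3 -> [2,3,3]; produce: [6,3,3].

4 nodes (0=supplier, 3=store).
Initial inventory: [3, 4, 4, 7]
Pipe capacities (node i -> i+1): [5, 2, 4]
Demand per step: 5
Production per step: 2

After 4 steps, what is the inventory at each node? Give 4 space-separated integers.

Step 1: demand=5,sold=5 ship[2->3]=4 ship[1->2]=2 ship[0->1]=3 prod=2 -> inv=[2 5 2 6]
Step 2: demand=5,sold=5 ship[2->3]=2 ship[1->2]=2 ship[0->1]=2 prod=2 -> inv=[2 5 2 3]
Step 3: demand=5,sold=3 ship[2->3]=2 ship[1->2]=2 ship[0->1]=2 prod=2 -> inv=[2 5 2 2]
Step 4: demand=5,sold=2 ship[2->3]=2 ship[1->2]=2 ship[0->1]=2 prod=2 -> inv=[2 5 2 2]

2 5 2 2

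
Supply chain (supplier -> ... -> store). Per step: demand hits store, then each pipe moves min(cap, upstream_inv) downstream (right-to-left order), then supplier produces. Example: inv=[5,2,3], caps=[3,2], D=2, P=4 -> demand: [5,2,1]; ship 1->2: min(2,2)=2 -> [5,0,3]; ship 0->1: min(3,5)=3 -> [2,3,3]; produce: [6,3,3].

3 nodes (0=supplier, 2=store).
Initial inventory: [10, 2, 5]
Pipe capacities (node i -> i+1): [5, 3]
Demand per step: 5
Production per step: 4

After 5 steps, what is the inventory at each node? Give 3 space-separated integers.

Step 1: demand=5,sold=5 ship[1->2]=2 ship[0->1]=5 prod=4 -> inv=[9 5 2]
Step 2: demand=5,sold=2 ship[1->2]=3 ship[0->1]=5 prod=4 -> inv=[8 7 3]
Step 3: demand=5,sold=3 ship[1->2]=3 ship[0->1]=5 prod=4 -> inv=[7 9 3]
Step 4: demand=5,sold=3 ship[1->2]=3 ship[0->1]=5 prod=4 -> inv=[6 11 3]
Step 5: demand=5,sold=3 ship[1->2]=3 ship[0->1]=5 prod=4 -> inv=[5 13 3]

5 13 3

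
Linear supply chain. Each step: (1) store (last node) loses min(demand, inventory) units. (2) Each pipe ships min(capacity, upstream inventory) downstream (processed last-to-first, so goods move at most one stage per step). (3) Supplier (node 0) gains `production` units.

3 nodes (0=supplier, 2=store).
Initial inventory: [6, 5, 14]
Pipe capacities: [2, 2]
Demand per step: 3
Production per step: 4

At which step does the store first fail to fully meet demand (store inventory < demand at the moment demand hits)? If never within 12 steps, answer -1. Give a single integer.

Step 1: demand=3,sold=3 ship[1->2]=2 ship[0->1]=2 prod=4 -> [8 5 13]
Step 2: demand=3,sold=3 ship[1->2]=2 ship[0->1]=2 prod=4 -> [10 5 12]
Step 3: demand=3,sold=3 ship[1->2]=2 ship[0->1]=2 prod=4 -> [12 5 11]
Step 4: demand=3,sold=3 ship[1->2]=2 ship[0->1]=2 prod=4 -> [14 5 10]
Step 5: demand=3,sold=3 ship[1->2]=2 ship[0->1]=2 prod=4 -> [16 5 9]
Step 6: demand=3,sold=3 ship[1->2]=2 ship[0->1]=2 prod=4 -> [18 5 8]
Step 7: demand=3,sold=3 ship[1->2]=2 ship[0->1]=2 prod=4 -> [20 5 7]
Step 8: demand=3,sold=3 ship[1->2]=2 ship[0->1]=2 prod=4 -> [22 5 6]
Step 9: demand=3,sold=3 ship[1->2]=2 ship[0->1]=2 prod=4 -> [24 5 5]
Step 10: demand=3,sold=3 ship[1->2]=2 ship[0->1]=2 prod=4 -> [26 5 4]
Step 11: demand=3,sold=3 ship[1->2]=2 ship[0->1]=2 prod=4 -> [28 5 3]
Step 12: demand=3,sold=3 ship[1->2]=2 ship[0->1]=2 prod=4 -> [30 5 2]
No stockout in 12 steps

-1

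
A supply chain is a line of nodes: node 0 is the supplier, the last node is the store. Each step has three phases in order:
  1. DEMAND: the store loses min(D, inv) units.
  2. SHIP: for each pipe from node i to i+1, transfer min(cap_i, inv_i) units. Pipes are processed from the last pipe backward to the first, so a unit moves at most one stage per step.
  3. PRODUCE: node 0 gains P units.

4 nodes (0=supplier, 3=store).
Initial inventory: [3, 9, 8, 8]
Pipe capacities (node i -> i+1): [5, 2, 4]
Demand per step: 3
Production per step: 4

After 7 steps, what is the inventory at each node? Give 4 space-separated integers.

Step 1: demand=3,sold=3 ship[2->3]=4 ship[1->2]=2 ship[0->1]=3 prod=4 -> inv=[4 10 6 9]
Step 2: demand=3,sold=3 ship[2->3]=4 ship[1->2]=2 ship[0->1]=4 prod=4 -> inv=[4 12 4 10]
Step 3: demand=3,sold=3 ship[2->3]=4 ship[1->2]=2 ship[0->1]=4 prod=4 -> inv=[4 14 2 11]
Step 4: demand=3,sold=3 ship[2->3]=2 ship[1->2]=2 ship[0->1]=4 prod=4 -> inv=[4 16 2 10]
Step 5: demand=3,sold=3 ship[2->3]=2 ship[1->2]=2 ship[0->1]=4 prod=4 -> inv=[4 18 2 9]
Step 6: demand=3,sold=3 ship[2->3]=2 ship[1->2]=2 ship[0->1]=4 prod=4 -> inv=[4 20 2 8]
Step 7: demand=3,sold=3 ship[2->3]=2 ship[1->2]=2 ship[0->1]=4 prod=4 -> inv=[4 22 2 7]

4 22 2 7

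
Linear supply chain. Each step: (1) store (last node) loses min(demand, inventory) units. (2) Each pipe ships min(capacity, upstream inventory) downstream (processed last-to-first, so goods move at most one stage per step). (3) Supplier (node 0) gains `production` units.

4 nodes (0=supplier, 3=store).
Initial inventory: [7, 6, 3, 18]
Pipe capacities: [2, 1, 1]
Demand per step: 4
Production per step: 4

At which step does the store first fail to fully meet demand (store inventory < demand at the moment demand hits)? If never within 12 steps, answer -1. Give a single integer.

Step 1: demand=4,sold=4 ship[2->3]=1 ship[1->2]=1 ship[0->1]=2 prod=4 -> [9 7 3 15]
Step 2: demand=4,sold=4 ship[2->3]=1 ship[1->2]=1 ship[0->1]=2 prod=4 -> [11 8 3 12]
Step 3: demand=4,sold=4 ship[2->3]=1 ship[1->2]=1 ship[0->1]=2 prod=4 -> [13 9 3 9]
Step 4: demand=4,sold=4 ship[2->3]=1 ship[1->2]=1 ship[0->1]=2 prod=4 -> [15 10 3 6]
Step 5: demand=4,sold=4 ship[2->3]=1 ship[1->2]=1 ship[0->1]=2 prod=4 -> [17 11 3 3]
Step 6: demand=4,sold=3 ship[2->3]=1 ship[1->2]=1 ship[0->1]=2 prod=4 -> [19 12 3 1]
Step 7: demand=4,sold=1 ship[2->3]=1 ship[1->2]=1 ship[0->1]=2 prod=4 -> [21 13 3 1]
Step 8: demand=4,sold=1 ship[2->3]=1 ship[1->2]=1 ship[0->1]=2 prod=4 -> [23 14 3 1]
Step 9: demand=4,sold=1 ship[2->3]=1 ship[1->2]=1 ship[0->1]=2 prod=4 -> [25 15 3 1]
Step 10: demand=4,sold=1 ship[2->3]=1 ship[1->2]=1 ship[0->1]=2 prod=4 -> [27 16 3 1]
Step 11: demand=4,sold=1 ship[2->3]=1 ship[1->2]=1 ship[0->1]=2 prod=4 -> [29 17 3 1]
Step 12: demand=4,sold=1 ship[2->3]=1 ship[1->2]=1 ship[0->1]=2 prod=4 -> [31 18 3 1]
First stockout at step 6

6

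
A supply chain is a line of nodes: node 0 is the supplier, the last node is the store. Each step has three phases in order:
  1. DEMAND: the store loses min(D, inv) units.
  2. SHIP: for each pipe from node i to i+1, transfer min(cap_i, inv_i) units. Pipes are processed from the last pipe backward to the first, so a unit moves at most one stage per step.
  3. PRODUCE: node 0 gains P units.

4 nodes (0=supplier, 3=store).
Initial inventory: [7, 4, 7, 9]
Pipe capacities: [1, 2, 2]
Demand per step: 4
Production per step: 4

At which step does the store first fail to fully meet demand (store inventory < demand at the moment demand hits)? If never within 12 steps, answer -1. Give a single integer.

Step 1: demand=4,sold=4 ship[2->3]=2 ship[1->2]=2 ship[0->1]=1 prod=4 -> [10 3 7 7]
Step 2: demand=4,sold=4 ship[2->3]=2 ship[1->2]=2 ship[0->1]=1 prod=4 -> [13 2 7 5]
Step 3: demand=4,sold=4 ship[2->3]=2 ship[1->2]=2 ship[0->1]=1 prod=4 -> [16 1 7 3]
Step 4: demand=4,sold=3 ship[2->3]=2 ship[1->2]=1 ship[0->1]=1 prod=4 -> [19 1 6 2]
Step 5: demand=4,sold=2 ship[2->3]=2 ship[1->2]=1 ship[0->1]=1 prod=4 -> [22 1 5 2]
Step 6: demand=4,sold=2 ship[2->3]=2 ship[1->2]=1 ship[0->1]=1 prod=4 -> [25 1 4 2]
Step 7: demand=4,sold=2 ship[2->3]=2 ship[1->2]=1 ship[0->1]=1 prod=4 -> [28 1 3 2]
Step 8: demand=4,sold=2 ship[2->3]=2 ship[1->2]=1 ship[0->1]=1 prod=4 -> [31 1 2 2]
Step 9: demand=4,sold=2 ship[2->3]=2 ship[1->2]=1 ship[0->1]=1 prod=4 -> [34 1 1 2]
Step 10: demand=4,sold=2 ship[2->3]=1 ship[1->2]=1 ship[0->1]=1 prod=4 -> [37 1 1 1]
Step 11: demand=4,sold=1 ship[2->3]=1 ship[1->2]=1 ship[0->1]=1 prod=4 -> [40 1 1 1]
Step 12: demand=4,sold=1 ship[2->3]=1 ship[1->2]=1 ship[0->1]=1 prod=4 -> [43 1 1 1]
First stockout at step 4

4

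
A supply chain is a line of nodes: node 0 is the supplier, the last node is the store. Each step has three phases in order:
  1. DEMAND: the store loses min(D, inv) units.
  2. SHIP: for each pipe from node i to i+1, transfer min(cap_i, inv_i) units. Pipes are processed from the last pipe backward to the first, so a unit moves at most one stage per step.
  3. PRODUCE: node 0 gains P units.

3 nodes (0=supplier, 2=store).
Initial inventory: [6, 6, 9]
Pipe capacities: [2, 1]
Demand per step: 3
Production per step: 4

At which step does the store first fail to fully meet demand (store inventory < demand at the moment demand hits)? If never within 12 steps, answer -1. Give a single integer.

Step 1: demand=3,sold=3 ship[1->2]=1 ship[0->1]=2 prod=4 -> [8 7 7]
Step 2: demand=3,sold=3 ship[1->2]=1 ship[0->1]=2 prod=4 -> [10 8 5]
Step 3: demand=3,sold=3 ship[1->2]=1 ship[0->1]=2 prod=4 -> [12 9 3]
Step 4: demand=3,sold=3 ship[1->2]=1 ship[0->1]=2 prod=4 -> [14 10 1]
Step 5: demand=3,sold=1 ship[1->2]=1 ship[0->1]=2 prod=4 -> [16 11 1]
Step 6: demand=3,sold=1 ship[1->2]=1 ship[0->1]=2 prod=4 -> [18 12 1]
Step 7: demand=3,sold=1 ship[1->2]=1 ship[0->1]=2 prod=4 -> [20 13 1]
Step 8: demand=3,sold=1 ship[1->2]=1 ship[0->1]=2 prod=4 -> [22 14 1]
Step 9: demand=3,sold=1 ship[1->2]=1 ship[0->1]=2 prod=4 -> [24 15 1]
Step 10: demand=3,sold=1 ship[1->2]=1 ship[0->1]=2 prod=4 -> [26 16 1]
Step 11: demand=3,sold=1 ship[1->2]=1 ship[0->1]=2 prod=4 -> [28 17 1]
Step 12: demand=3,sold=1 ship[1->2]=1 ship[0->1]=2 prod=4 -> [30 18 1]
First stockout at step 5

5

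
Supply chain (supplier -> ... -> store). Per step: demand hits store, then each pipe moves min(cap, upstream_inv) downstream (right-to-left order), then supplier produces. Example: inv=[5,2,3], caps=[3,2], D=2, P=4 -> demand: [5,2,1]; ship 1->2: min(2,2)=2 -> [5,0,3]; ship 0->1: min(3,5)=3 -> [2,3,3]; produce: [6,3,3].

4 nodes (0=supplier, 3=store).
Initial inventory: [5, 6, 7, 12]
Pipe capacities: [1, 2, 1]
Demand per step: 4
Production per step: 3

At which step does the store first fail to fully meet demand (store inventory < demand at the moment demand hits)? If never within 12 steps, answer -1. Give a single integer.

Step 1: demand=4,sold=4 ship[2->3]=1 ship[1->2]=2 ship[0->1]=1 prod=3 -> [7 5 8 9]
Step 2: demand=4,sold=4 ship[2->3]=1 ship[1->2]=2 ship[0->1]=1 prod=3 -> [9 4 9 6]
Step 3: demand=4,sold=4 ship[2->3]=1 ship[1->2]=2 ship[0->1]=1 prod=3 -> [11 3 10 3]
Step 4: demand=4,sold=3 ship[2->3]=1 ship[1->2]=2 ship[0->1]=1 prod=3 -> [13 2 11 1]
Step 5: demand=4,sold=1 ship[2->3]=1 ship[1->2]=2 ship[0->1]=1 prod=3 -> [15 1 12 1]
Step 6: demand=4,sold=1 ship[2->3]=1 ship[1->2]=1 ship[0->1]=1 prod=3 -> [17 1 12 1]
Step 7: demand=4,sold=1 ship[2->3]=1 ship[1->2]=1 ship[0->1]=1 prod=3 -> [19 1 12 1]
Step 8: demand=4,sold=1 ship[2->3]=1 ship[1->2]=1 ship[0->1]=1 prod=3 -> [21 1 12 1]
Step 9: demand=4,sold=1 ship[2->3]=1 ship[1->2]=1 ship[0->1]=1 prod=3 -> [23 1 12 1]
Step 10: demand=4,sold=1 ship[2->3]=1 ship[1->2]=1 ship[0->1]=1 prod=3 -> [25 1 12 1]
Step 11: demand=4,sold=1 ship[2->3]=1 ship[1->2]=1 ship[0->1]=1 prod=3 -> [27 1 12 1]
Step 12: demand=4,sold=1 ship[2->3]=1 ship[1->2]=1 ship[0->1]=1 prod=3 -> [29 1 12 1]
First stockout at step 4

4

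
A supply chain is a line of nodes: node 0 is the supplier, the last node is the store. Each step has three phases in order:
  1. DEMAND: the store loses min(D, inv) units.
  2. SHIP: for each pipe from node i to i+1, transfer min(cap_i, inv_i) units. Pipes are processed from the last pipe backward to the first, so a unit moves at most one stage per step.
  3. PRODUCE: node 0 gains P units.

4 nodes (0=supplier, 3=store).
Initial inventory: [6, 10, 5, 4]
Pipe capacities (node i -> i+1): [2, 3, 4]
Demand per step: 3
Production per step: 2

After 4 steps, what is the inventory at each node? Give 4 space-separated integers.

Step 1: demand=3,sold=3 ship[2->3]=4 ship[1->2]=3 ship[0->1]=2 prod=2 -> inv=[6 9 4 5]
Step 2: demand=3,sold=3 ship[2->3]=4 ship[1->2]=3 ship[0->1]=2 prod=2 -> inv=[6 8 3 6]
Step 3: demand=3,sold=3 ship[2->3]=3 ship[1->2]=3 ship[0->1]=2 prod=2 -> inv=[6 7 3 6]
Step 4: demand=3,sold=3 ship[2->3]=3 ship[1->2]=3 ship[0->1]=2 prod=2 -> inv=[6 6 3 6]

6 6 3 6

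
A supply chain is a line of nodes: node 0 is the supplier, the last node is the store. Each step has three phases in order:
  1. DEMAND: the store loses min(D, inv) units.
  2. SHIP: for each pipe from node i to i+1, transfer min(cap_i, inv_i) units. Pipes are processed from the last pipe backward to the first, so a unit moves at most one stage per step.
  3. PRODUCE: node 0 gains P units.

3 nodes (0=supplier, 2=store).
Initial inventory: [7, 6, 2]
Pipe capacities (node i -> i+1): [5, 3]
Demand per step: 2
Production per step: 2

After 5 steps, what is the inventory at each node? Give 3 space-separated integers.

Step 1: demand=2,sold=2 ship[1->2]=3 ship[0->1]=5 prod=2 -> inv=[4 8 3]
Step 2: demand=2,sold=2 ship[1->2]=3 ship[0->1]=4 prod=2 -> inv=[2 9 4]
Step 3: demand=2,sold=2 ship[1->2]=3 ship[0->1]=2 prod=2 -> inv=[2 8 5]
Step 4: demand=2,sold=2 ship[1->2]=3 ship[0->1]=2 prod=2 -> inv=[2 7 6]
Step 5: demand=2,sold=2 ship[1->2]=3 ship[0->1]=2 prod=2 -> inv=[2 6 7]

2 6 7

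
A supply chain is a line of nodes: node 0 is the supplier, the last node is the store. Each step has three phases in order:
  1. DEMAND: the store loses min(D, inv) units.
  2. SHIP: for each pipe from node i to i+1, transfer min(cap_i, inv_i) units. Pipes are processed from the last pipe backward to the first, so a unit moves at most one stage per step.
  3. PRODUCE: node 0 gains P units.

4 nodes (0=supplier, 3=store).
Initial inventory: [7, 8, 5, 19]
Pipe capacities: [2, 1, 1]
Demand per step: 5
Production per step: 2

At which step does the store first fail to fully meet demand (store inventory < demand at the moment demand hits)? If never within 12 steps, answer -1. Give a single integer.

Step 1: demand=5,sold=5 ship[2->3]=1 ship[1->2]=1 ship[0->1]=2 prod=2 -> [7 9 5 15]
Step 2: demand=5,sold=5 ship[2->3]=1 ship[1->2]=1 ship[0->1]=2 prod=2 -> [7 10 5 11]
Step 3: demand=5,sold=5 ship[2->3]=1 ship[1->2]=1 ship[0->1]=2 prod=2 -> [7 11 5 7]
Step 4: demand=5,sold=5 ship[2->3]=1 ship[1->2]=1 ship[0->1]=2 prod=2 -> [7 12 5 3]
Step 5: demand=5,sold=3 ship[2->3]=1 ship[1->2]=1 ship[0->1]=2 prod=2 -> [7 13 5 1]
Step 6: demand=5,sold=1 ship[2->3]=1 ship[1->2]=1 ship[0->1]=2 prod=2 -> [7 14 5 1]
Step 7: demand=5,sold=1 ship[2->3]=1 ship[1->2]=1 ship[0->1]=2 prod=2 -> [7 15 5 1]
Step 8: demand=5,sold=1 ship[2->3]=1 ship[1->2]=1 ship[0->1]=2 prod=2 -> [7 16 5 1]
Step 9: demand=5,sold=1 ship[2->3]=1 ship[1->2]=1 ship[0->1]=2 prod=2 -> [7 17 5 1]
Step 10: demand=5,sold=1 ship[2->3]=1 ship[1->2]=1 ship[0->1]=2 prod=2 -> [7 18 5 1]
Step 11: demand=5,sold=1 ship[2->3]=1 ship[1->2]=1 ship[0->1]=2 prod=2 -> [7 19 5 1]
Step 12: demand=5,sold=1 ship[2->3]=1 ship[1->2]=1 ship[0->1]=2 prod=2 -> [7 20 5 1]
First stockout at step 5

5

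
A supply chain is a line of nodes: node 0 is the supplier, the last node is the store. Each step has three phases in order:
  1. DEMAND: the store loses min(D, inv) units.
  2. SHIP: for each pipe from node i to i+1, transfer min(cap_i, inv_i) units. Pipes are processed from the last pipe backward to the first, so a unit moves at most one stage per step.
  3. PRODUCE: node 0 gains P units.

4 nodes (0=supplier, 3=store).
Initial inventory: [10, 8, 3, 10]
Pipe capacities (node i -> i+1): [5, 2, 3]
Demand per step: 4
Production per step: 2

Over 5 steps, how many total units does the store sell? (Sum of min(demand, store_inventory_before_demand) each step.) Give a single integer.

Answer: 19

Derivation:
Step 1: sold=4 (running total=4) -> [7 11 2 9]
Step 2: sold=4 (running total=8) -> [4 14 2 7]
Step 3: sold=4 (running total=12) -> [2 16 2 5]
Step 4: sold=4 (running total=16) -> [2 16 2 3]
Step 5: sold=3 (running total=19) -> [2 16 2 2]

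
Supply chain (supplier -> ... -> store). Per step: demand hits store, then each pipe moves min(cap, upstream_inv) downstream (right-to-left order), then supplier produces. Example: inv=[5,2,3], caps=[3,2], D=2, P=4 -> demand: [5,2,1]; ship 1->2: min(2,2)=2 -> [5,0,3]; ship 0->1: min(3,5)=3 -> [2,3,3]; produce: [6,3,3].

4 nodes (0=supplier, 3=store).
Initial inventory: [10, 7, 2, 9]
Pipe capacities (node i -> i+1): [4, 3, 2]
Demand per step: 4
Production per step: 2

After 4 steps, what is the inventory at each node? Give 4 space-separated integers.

Step 1: demand=4,sold=4 ship[2->3]=2 ship[1->2]=3 ship[0->1]=4 prod=2 -> inv=[8 8 3 7]
Step 2: demand=4,sold=4 ship[2->3]=2 ship[1->2]=3 ship[0->1]=4 prod=2 -> inv=[6 9 4 5]
Step 3: demand=4,sold=4 ship[2->3]=2 ship[1->2]=3 ship[0->1]=4 prod=2 -> inv=[4 10 5 3]
Step 4: demand=4,sold=3 ship[2->3]=2 ship[1->2]=3 ship[0->1]=4 prod=2 -> inv=[2 11 6 2]

2 11 6 2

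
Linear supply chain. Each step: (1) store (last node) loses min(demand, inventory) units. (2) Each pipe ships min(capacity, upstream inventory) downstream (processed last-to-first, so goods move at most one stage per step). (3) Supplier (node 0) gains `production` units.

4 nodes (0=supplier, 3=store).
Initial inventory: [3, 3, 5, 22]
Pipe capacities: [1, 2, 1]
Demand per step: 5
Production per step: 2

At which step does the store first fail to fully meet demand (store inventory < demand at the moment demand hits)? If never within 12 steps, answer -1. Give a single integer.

Step 1: demand=5,sold=5 ship[2->3]=1 ship[1->2]=2 ship[0->1]=1 prod=2 -> [4 2 6 18]
Step 2: demand=5,sold=5 ship[2->3]=1 ship[1->2]=2 ship[0->1]=1 prod=2 -> [5 1 7 14]
Step 3: demand=5,sold=5 ship[2->3]=1 ship[1->2]=1 ship[0->1]=1 prod=2 -> [6 1 7 10]
Step 4: demand=5,sold=5 ship[2->3]=1 ship[1->2]=1 ship[0->1]=1 prod=2 -> [7 1 7 6]
Step 5: demand=5,sold=5 ship[2->3]=1 ship[1->2]=1 ship[0->1]=1 prod=2 -> [8 1 7 2]
Step 6: demand=5,sold=2 ship[2->3]=1 ship[1->2]=1 ship[0->1]=1 prod=2 -> [9 1 7 1]
Step 7: demand=5,sold=1 ship[2->3]=1 ship[1->2]=1 ship[0->1]=1 prod=2 -> [10 1 7 1]
Step 8: demand=5,sold=1 ship[2->3]=1 ship[1->2]=1 ship[0->1]=1 prod=2 -> [11 1 7 1]
Step 9: demand=5,sold=1 ship[2->3]=1 ship[1->2]=1 ship[0->1]=1 prod=2 -> [12 1 7 1]
Step 10: demand=5,sold=1 ship[2->3]=1 ship[1->2]=1 ship[0->1]=1 prod=2 -> [13 1 7 1]
Step 11: demand=5,sold=1 ship[2->3]=1 ship[1->2]=1 ship[0->1]=1 prod=2 -> [14 1 7 1]
Step 12: demand=5,sold=1 ship[2->3]=1 ship[1->2]=1 ship[0->1]=1 prod=2 -> [15 1 7 1]
First stockout at step 6

6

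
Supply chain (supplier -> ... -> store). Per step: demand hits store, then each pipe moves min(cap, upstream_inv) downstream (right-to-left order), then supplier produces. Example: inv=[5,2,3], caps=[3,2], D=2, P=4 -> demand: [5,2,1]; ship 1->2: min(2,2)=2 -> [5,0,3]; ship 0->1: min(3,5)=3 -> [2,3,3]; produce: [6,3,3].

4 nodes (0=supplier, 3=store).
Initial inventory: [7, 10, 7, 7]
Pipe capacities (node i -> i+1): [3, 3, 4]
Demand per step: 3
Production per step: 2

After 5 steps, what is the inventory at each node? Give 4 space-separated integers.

Step 1: demand=3,sold=3 ship[2->3]=4 ship[1->2]=3 ship[0->1]=3 prod=2 -> inv=[6 10 6 8]
Step 2: demand=3,sold=3 ship[2->3]=4 ship[1->2]=3 ship[0->1]=3 prod=2 -> inv=[5 10 5 9]
Step 3: demand=3,sold=3 ship[2->3]=4 ship[1->2]=3 ship[0->1]=3 prod=2 -> inv=[4 10 4 10]
Step 4: demand=3,sold=3 ship[2->3]=4 ship[1->2]=3 ship[0->1]=3 prod=2 -> inv=[3 10 3 11]
Step 5: demand=3,sold=3 ship[2->3]=3 ship[1->2]=3 ship[0->1]=3 prod=2 -> inv=[2 10 3 11]

2 10 3 11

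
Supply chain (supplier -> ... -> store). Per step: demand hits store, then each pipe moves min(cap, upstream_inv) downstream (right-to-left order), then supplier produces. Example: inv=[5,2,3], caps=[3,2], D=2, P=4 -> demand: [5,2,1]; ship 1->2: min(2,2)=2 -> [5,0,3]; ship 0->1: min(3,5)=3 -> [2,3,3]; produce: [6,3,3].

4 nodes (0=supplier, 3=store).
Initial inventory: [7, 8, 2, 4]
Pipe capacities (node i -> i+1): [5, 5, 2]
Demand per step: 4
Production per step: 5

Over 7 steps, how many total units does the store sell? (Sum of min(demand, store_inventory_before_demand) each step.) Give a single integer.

Answer: 16

Derivation:
Step 1: sold=4 (running total=4) -> [7 8 5 2]
Step 2: sold=2 (running total=6) -> [7 8 8 2]
Step 3: sold=2 (running total=8) -> [7 8 11 2]
Step 4: sold=2 (running total=10) -> [7 8 14 2]
Step 5: sold=2 (running total=12) -> [7 8 17 2]
Step 6: sold=2 (running total=14) -> [7 8 20 2]
Step 7: sold=2 (running total=16) -> [7 8 23 2]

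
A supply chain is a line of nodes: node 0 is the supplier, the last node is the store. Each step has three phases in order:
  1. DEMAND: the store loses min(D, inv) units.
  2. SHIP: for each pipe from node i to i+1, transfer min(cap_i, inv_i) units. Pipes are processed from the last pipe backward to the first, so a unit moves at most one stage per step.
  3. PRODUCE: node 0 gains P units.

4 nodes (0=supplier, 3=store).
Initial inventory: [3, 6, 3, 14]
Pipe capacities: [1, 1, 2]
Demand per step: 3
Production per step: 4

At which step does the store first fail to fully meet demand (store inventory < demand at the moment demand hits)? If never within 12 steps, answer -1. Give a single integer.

Step 1: demand=3,sold=3 ship[2->3]=2 ship[1->2]=1 ship[0->1]=1 prod=4 -> [6 6 2 13]
Step 2: demand=3,sold=3 ship[2->3]=2 ship[1->2]=1 ship[0->1]=1 prod=4 -> [9 6 1 12]
Step 3: demand=3,sold=3 ship[2->3]=1 ship[1->2]=1 ship[0->1]=1 prod=4 -> [12 6 1 10]
Step 4: demand=3,sold=3 ship[2->3]=1 ship[1->2]=1 ship[0->1]=1 prod=4 -> [15 6 1 8]
Step 5: demand=3,sold=3 ship[2->3]=1 ship[1->2]=1 ship[0->1]=1 prod=4 -> [18 6 1 6]
Step 6: demand=3,sold=3 ship[2->3]=1 ship[1->2]=1 ship[0->1]=1 prod=4 -> [21 6 1 4]
Step 7: demand=3,sold=3 ship[2->3]=1 ship[1->2]=1 ship[0->1]=1 prod=4 -> [24 6 1 2]
Step 8: demand=3,sold=2 ship[2->3]=1 ship[1->2]=1 ship[0->1]=1 prod=4 -> [27 6 1 1]
Step 9: demand=3,sold=1 ship[2->3]=1 ship[1->2]=1 ship[0->1]=1 prod=4 -> [30 6 1 1]
Step 10: demand=3,sold=1 ship[2->3]=1 ship[1->2]=1 ship[0->1]=1 prod=4 -> [33 6 1 1]
Step 11: demand=3,sold=1 ship[2->3]=1 ship[1->2]=1 ship[0->1]=1 prod=4 -> [36 6 1 1]
Step 12: demand=3,sold=1 ship[2->3]=1 ship[1->2]=1 ship[0->1]=1 prod=4 -> [39 6 1 1]
First stockout at step 8

8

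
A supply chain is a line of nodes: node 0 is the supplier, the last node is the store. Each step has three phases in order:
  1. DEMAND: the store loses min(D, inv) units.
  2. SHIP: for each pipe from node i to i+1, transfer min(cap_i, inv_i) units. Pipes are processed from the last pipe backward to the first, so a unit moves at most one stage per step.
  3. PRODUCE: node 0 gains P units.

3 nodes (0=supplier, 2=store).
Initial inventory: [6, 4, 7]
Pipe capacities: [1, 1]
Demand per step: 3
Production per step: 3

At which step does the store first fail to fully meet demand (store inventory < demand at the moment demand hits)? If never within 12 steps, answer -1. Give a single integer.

Step 1: demand=3,sold=3 ship[1->2]=1 ship[0->1]=1 prod=3 -> [8 4 5]
Step 2: demand=3,sold=3 ship[1->2]=1 ship[0->1]=1 prod=3 -> [10 4 3]
Step 3: demand=3,sold=3 ship[1->2]=1 ship[0->1]=1 prod=3 -> [12 4 1]
Step 4: demand=3,sold=1 ship[1->2]=1 ship[0->1]=1 prod=3 -> [14 4 1]
Step 5: demand=3,sold=1 ship[1->2]=1 ship[0->1]=1 prod=3 -> [16 4 1]
Step 6: demand=3,sold=1 ship[1->2]=1 ship[0->1]=1 prod=3 -> [18 4 1]
Step 7: demand=3,sold=1 ship[1->2]=1 ship[0->1]=1 prod=3 -> [20 4 1]
Step 8: demand=3,sold=1 ship[1->2]=1 ship[0->1]=1 prod=3 -> [22 4 1]
Step 9: demand=3,sold=1 ship[1->2]=1 ship[0->1]=1 prod=3 -> [24 4 1]
Step 10: demand=3,sold=1 ship[1->2]=1 ship[0->1]=1 prod=3 -> [26 4 1]
Step 11: demand=3,sold=1 ship[1->2]=1 ship[0->1]=1 prod=3 -> [28 4 1]
Step 12: demand=3,sold=1 ship[1->2]=1 ship[0->1]=1 prod=3 -> [30 4 1]
First stockout at step 4

4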